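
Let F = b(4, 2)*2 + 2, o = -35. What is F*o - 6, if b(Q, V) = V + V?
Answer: -356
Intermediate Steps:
b(Q, V) = 2*V
F = 10 (F = (2*2)*2 + 2 = 4*2 + 2 = 8 + 2 = 10)
F*o - 6 = 10*(-35) - 6 = -350 - 6 = -356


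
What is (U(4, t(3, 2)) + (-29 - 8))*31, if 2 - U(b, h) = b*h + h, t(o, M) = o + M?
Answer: -1860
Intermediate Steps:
t(o, M) = M + o
U(b, h) = 2 - h - b*h (U(b, h) = 2 - (b*h + h) = 2 - (h + b*h) = 2 + (-h - b*h) = 2 - h - b*h)
(U(4, t(3, 2)) + (-29 - 8))*31 = ((2 - (2 + 3) - 1*4*(2 + 3)) + (-29 - 8))*31 = ((2 - 1*5 - 1*4*5) - 37)*31 = ((2 - 5 - 20) - 37)*31 = (-23 - 37)*31 = -60*31 = -1860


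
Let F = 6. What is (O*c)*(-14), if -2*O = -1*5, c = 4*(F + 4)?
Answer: -1400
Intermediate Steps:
c = 40 (c = 4*(6 + 4) = 4*10 = 40)
O = 5/2 (O = -(-1)*5/2 = -½*(-5) = 5/2 ≈ 2.5000)
(O*c)*(-14) = ((5/2)*40)*(-14) = 100*(-14) = -1400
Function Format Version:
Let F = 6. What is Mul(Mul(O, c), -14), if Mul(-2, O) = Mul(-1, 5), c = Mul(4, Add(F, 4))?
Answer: -1400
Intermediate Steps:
c = 40 (c = Mul(4, Add(6, 4)) = Mul(4, 10) = 40)
O = Rational(5, 2) (O = Mul(Rational(-1, 2), Mul(-1, 5)) = Mul(Rational(-1, 2), -5) = Rational(5, 2) ≈ 2.5000)
Mul(Mul(O, c), -14) = Mul(Mul(Rational(5, 2), 40), -14) = Mul(100, -14) = -1400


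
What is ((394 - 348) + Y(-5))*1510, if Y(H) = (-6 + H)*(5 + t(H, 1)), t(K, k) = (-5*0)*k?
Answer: -13590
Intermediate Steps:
t(K, k) = 0 (t(K, k) = 0*k = 0)
Y(H) = -30 + 5*H (Y(H) = (-6 + H)*(5 + 0) = (-6 + H)*5 = -30 + 5*H)
((394 - 348) + Y(-5))*1510 = ((394 - 348) + (-30 + 5*(-5)))*1510 = (46 + (-30 - 25))*1510 = (46 - 55)*1510 = -9*1510 = -13590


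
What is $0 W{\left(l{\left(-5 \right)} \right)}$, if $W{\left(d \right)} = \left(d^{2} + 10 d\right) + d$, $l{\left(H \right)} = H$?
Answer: $0$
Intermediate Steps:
$W{\left(d \right)} = d^{2} + 11 d$
$0 W{\left(l{\left(-5 \right)} \right)} = 0 \left(- 5 \left(11 - 5\right)\right) = 0 \left(\left(-5\right) 6\right) = 0 \left(-30\right) = 0$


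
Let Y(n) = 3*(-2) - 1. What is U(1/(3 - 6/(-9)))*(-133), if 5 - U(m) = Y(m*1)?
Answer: -1596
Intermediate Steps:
Y(n) = -7 (Y(n) = -6 - 1 = -7)
U(m) = 12 (U(m) = 5 - 1*(-7) = 5 + 7 = 12)
U(1/(3 - 6/(-9)))*(-133) = 12*(-133) = -1596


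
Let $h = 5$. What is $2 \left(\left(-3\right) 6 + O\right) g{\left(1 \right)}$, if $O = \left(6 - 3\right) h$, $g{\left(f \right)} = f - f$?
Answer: $0$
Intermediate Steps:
$g{\left(f \right)} = 0$
$O = 15$ ($O = \left(6 - 3\right) 5 = 3 \cdot 5 = 15$)
$2 \left(\left(-3\right) 6 + O\right) g{\left(1 \right)} = 2 \left(\left(-3\right) 6 + 15\right) 0 = 2 \left(-18 + 15\right) 0 = 2 \left(-3\right) 0 = \left(-6\right) 0 = 0$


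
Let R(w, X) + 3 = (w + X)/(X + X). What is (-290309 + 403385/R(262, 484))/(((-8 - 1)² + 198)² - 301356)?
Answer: 169493917/80390895 ≈ 2.1084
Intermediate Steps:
R(w, X) = -3 + (X + w)/(2*X) (R(w, X) = -3 + (w + X)/(X + X) = -3 + (X + w)/((2*X)) = -3 + (X + w)*(1/(2*X)) = -3 + (X + w)/(2*X))
(-290309 + 403385/R(262, 484))/(((-8 - 1)² + 198)² - 301356) = (-290309 + 403385/(((½)*(262 - 5*484)/484)))/(((-8 - 1)² + 198)² - 301356) = (-290309 + 403385/(((½)*(1/484)*(262 - 2420))))/(((-9)² + 198)² - 301356) = (-290309 + 403385/(((½)*(1/484)*(-2158))))/((81 + 198)² - 301356) = (-290309 + 403385/(-1079/484))/(279² - 301356) = (-290309 + 403385*(-484/1079))/(77841 - 301356) = (-290309 - 195238340/1079)/(-223515) = -508481751/1079*(-1/223515) = 169493917/80390895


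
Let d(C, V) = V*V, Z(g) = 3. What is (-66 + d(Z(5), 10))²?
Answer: 1156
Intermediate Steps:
d(C, V) = V²
(-66 + d(Z(5), 10))² = (-66 + 10²)² = (-66 + 100)² = 34² = 1156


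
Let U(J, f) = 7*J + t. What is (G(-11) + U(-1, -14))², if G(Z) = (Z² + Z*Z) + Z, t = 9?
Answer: 54289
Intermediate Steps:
G(Z) = Z + 2*Z² (G(Z) = (Z² + Z²) + Z = 2*Z² + Z = Z + 2*Z²)
U(J, f) = 9 + 7*J (U(J, f) = 7*J + 9 = 9 + 7*J)
(G(-11) + U(-1, -14))² = (-11*(1 + 2*(-11)) + (9 + 7*(-1)))² = (-11*(1 - 22) + (9 - 7))² = (-11*(-21) + 2)² = (231 + 2)² = 233² = 54289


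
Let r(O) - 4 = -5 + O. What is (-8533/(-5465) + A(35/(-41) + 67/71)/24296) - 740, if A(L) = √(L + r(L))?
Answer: -4035567/5465 + I*√6948557/70725656 ≈ -738.44 + 3.7271e-5*I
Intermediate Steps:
r(O) = -1 + O (r(O) = 4 + (-5 + O) = -1 + O)
A(L) = √(-1 + 2*L) (A(L) = √(L + (-1 + L)) = √(-1 + 2*L))
(-8533/(-5465) + A(35/(-41) + 67/71)/24296) - 740 = (-8533/(-5465) + √(-1 + 2*(35/(-41) + 67/71))/24296) - 740 = (-8533*(-1/5465) + √(-1 + 2*(35*(-1/41) + 67*(1/71)))*(1/24296)) - 740 = (8533/5465 + √(-1 + 2*(-35/41 + 67/71))*(1/24296)) - 740 = (8533/5465 + √(-1 + 2*(262/2911))*(1/24296)) - 740 = (8533/5465 + √(-1 + 524/2911)*(1/24296)) - 740 = (8533/5465 + √(-2387/2911)*(1/24296)) - 740 = (8533/5465 + (I*√6948557/2911)*(1/24296)) - 740 = (8533/5465 + I*√6948557/70725656) - 740 = -4035567/5465 + I*√6948557/70725656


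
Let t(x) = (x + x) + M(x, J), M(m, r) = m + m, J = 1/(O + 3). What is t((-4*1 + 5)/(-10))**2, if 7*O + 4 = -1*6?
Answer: 4/25 ≈ 0.16000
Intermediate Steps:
O = -10/7 (O = -4/7 + (-1*6)/7 = -4/7 + (1/7)*(-6) = -4/7 - 6/7 = -10/7 ≈ -1.4286)
J = 7/11 (J = 1/(-10/7 + 3) = 1/(11/7) = 7/11 ≈ 0.63636)
M(m, r) = 2*m
t(x) = 4*x (t(x) = (x + x) + 2*x = 2*x + 2*x = 4*x)
t((-4*1 + 5)/(-10))**2 = (4*((-4*1 + 5)/(-10)))**2 = (4*((-4 + 5)*(-1/10)))**2 = (4*(1*(-1/10)))**2 = (4*(-1/10))**2 = (-2/5)**2 = 4/25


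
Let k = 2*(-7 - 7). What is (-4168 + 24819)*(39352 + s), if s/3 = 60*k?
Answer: 708577112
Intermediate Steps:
k = -28 (k = 2*(-14) = -28)
s = -5040 (s = 3*(60*(-28)) = 3*(-1680) = -5040)
(-4168 + 24819)*(39352 + s) = (-4168 + 24819)*(39352 - 5040) = 20651*34312 = 708577112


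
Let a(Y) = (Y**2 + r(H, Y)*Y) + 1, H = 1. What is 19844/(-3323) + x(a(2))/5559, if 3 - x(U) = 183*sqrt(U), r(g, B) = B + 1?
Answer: -36767609/6157519 - 61*sqrt(11)/1853 ≈ -6.0804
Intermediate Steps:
r(g, B) = 1 + B
a(Y) = 1 + Y**2 + Y*(1 + Y) (a(Y) = (Y**2 + (1 + Y)*Y) + 1 = (Y**2 + Y*(1 + Y)) + 1 = 1 + Y**2 + Y*(1 + Y))
x(U) = 3 - 183*sqrt(U)
19844/(-3323) + x(a(2))/5559 = 19844/(-3323) + (3 - 183*sqrt(1 + 2 + 2*2**2))/5559 = 19844*(-1/3323) + (3 - 183*sqrt(1 + 2 + 2*4))*(1/5559) = -19844/3323 + (3 - 183*sqrt(1 + 2 + 8))*(1/5559) = -19844/3323 + (3 - 183*sqrt(11))*(1/5559) = -19844/3323 + (1/1853 - 61*sqrt(11)/1853) = -36767609/6157519 - 61*sqrt(11)/1853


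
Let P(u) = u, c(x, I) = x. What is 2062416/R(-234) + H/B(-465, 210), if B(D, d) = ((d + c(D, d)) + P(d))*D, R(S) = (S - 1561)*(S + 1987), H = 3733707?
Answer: 780363804743/4389555825 ≈ 177.78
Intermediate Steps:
R(S) = (-1561 + S)*(1987 + S)
B(D, d) = D*(D + 2*d) (B(D, d) = ((d + D) + d)*D = ((D + d) + d)*D = (D + 2*d)*D = D*(D + 2*d))
2062416/R(-234) + H/B(-465, 210) = 2062416/(-3101707 + (-234)² + 426*(-234)) + 3733707/((-465*(-465 + 2*210))) = 2062416/(-3101707 + 54756 - 99684) + 3733707/((-465*(-465 + 420))) = 2062416/(-3146635) + 3733707/((-465*(-45))) = 2062416*(-1/3146635) + 3733707/20925 = -2062416/3146635 + 3733707*(1/20925) = -2062416/3146635 + 1244569/6975 = 780363804743/4389555825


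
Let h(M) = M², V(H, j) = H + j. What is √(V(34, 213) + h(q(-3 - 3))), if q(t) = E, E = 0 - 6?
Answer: √283 ≈ 16.823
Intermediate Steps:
E = -6
q(t) = -6
√(V(34, 213) + h(q(-3 - 3))) = √((34 + 213) + (-6)²) = √(247 + 36) = √283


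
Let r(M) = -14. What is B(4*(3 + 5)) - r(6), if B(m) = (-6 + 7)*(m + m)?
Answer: 78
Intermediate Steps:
B(m) = 2*m (B(m) = 1*(2*m) = 2*m)
B(4*(3 + 5)) - r(6) = 2*(4*(3 + 5)) - 1*(-14) = 2*(4*8) + 14 = 2*32 + 14 = 64 + 14 = 78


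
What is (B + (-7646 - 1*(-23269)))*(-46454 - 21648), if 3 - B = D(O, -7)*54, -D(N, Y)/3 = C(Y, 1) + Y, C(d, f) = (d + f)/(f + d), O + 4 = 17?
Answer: -997966708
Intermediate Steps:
O = 13 (O = -4 + 17 = 13)
C(d, f) = 1 (C(d, f) = (d + f)/(d + f) = 1)
D(N, Y) = -3 - 3*Y (D(N, Y) = -3*(1 + Y) = -3 - 3*Y)
B = -969 (B = 3 - (-3 - 3*(-7))*54 = 3 - (-3 + 21)*54 = 3 - 18*54 = 3 - 1*972 = 3 - 972 = -969)
(B + (-7646 - 1*(-23269)))*(-46454 - 21648) = (-969 + (-7646 - 1*(-23269)))*(-46454 - 21648) = (-969 + (-7646 + 23269))*(-68102) = (-969 + 15623)*(-68102) = 14654*(-68102) = -997966708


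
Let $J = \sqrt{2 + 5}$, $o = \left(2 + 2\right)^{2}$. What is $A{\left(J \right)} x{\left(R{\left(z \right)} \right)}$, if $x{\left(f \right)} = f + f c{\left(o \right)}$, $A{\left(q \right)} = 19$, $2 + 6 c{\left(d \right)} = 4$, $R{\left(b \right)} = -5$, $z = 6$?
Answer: $- \frac{380}{3} \approx -126.67$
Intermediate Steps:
$o = 16$ ($o = 4^{2} = 16$)
$c{\left(d \right)} = \frac{1}{3}$ ($c{\left(d \right)} = - \frac{1}{3} + \frac{1}{6} \cdot 4 = - \frac{1}{3} + \frac{2}{3} = \frac{1}{3}$)
$J = \sqrt{7} \approx 2.6458$
$x{\left(f \right)} = \frac{4 f}{3}$ ($x{\left(f \right)} = f + f \frac{1}{3} = f + \frac{f}{3} = \frac{4 f}{3}$)
$A{\left(J \right)} x{\left(R{\left(z \right)} \right)} = 19 \cdot \frac{4}{3} \left(-5\right) = 19 \left(- \frac{20}{3}\right) = - \frac{380}{3}$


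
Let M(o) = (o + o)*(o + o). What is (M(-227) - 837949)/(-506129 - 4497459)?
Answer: 631833/5003588 ≈ 0.12628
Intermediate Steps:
M(o) = 4*o² (M(o) = (2*o)*(2*o) = 4*o²)
(M(-227) - 837949)/(-506129 - 4497459) = (4*(-227)² - 837949)/(-506129 - 4497459) = (4*51529 - 837949)/(-5003588) = (206116 - 837949)*(-1/5003588) = -631833*(-1/5003588) = 631833/5003588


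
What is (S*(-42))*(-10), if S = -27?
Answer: -11340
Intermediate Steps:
(S*(-42))*(-10) = -27*(-42)*(-10) = 1134*(-10) = -11340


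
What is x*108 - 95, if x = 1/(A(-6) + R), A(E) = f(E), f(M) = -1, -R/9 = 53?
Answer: -22759/239 ≈ -95.226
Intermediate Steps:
R = -477 (R = -9*53 = -477)
A(E) = -1
x = -1/478 (x = 1/(-1 - 477) = 1/(-478) = -1/478 ≈ -0.0020920)
x*108 - 95 = -1/478*108 - 95 = -54/239 - 95 = -22759/239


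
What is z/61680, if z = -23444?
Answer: -5861/15420 ≈ -0.38009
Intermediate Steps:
z/61680 = -23444/61680 = -23444*1/61680 = -5861/15420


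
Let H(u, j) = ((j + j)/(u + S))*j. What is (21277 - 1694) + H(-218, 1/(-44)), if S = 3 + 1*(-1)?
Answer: 4094570303/209088 ≈ 19583.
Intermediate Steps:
S = 2 (S = 3 - 1 = 2)
H(u, j) = 2*j²/(2 + u) (H(u, j) = ((j + j)/(u + 2))*j = ((2*j)/(2 + u))*j = (2*j/(2 + u))*j = 2*j²/(2 + u))
(21277 - 1694) + H(-218, 1/(-44)) = (21277 - 1694) + 2*(1/(-44))²/(2 - 218) = 19583 + 2*(-1/44)²/(-216) = 19583 + 2*(1/1936)*(-1/216) = 19583 - 1/209088 = 4094570303/209088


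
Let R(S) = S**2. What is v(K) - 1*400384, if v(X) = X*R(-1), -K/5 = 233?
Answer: -401549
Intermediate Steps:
K = -1165 (K = -5*233 = -1165)
v(X) = X (v(X) = X*(-1)**2 = X*1 = X)
v(K) - 1*400384 = -1165 - 1*400384 = -1165 - 400384 = -401549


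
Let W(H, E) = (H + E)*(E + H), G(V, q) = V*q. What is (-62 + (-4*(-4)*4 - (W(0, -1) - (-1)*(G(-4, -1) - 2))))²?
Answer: 1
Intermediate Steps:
W(H, E) = (E + H)² (W(H, E) = (E + H)*(E + H) = (E + H)²)
(-62 + (-4*(-4)*4 - (W(0, -1) - (-1)*(G(-4, -1) - 2))))² = (-62 + (-4*(-4)*4 - ((-1 + 0)² - (-1)*(-4*(-1) - 2))))² = (-62 + (16*4 - ((-1)² - (-1)*(4 - 2))))² = (-62 + (64 - (1 - (-1)*2)))² = (-62 + (64 - (1 - 1*(-2))))² = (-62 + (64 - (1 + 2)))² = (-62 + (64 - 1*3))² = (-62 + (64 - 3))² = (-62 + 61)² = (-1)² = 1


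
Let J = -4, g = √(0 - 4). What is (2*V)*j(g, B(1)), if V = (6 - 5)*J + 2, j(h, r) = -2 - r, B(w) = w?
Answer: 12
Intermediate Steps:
g = 2*I (g = √(-4) = 2*I ≈ 2.0*I)
V = -2 (V = (6 - 5)*(-4) + 2 = 1*(-4) + 2 = -4 + 2 = -2)
(2*V)*j(g, B(1)) = (2*(-2))*(-2 - 1*1) = -4*(-2 - 1) = -4*(-3) = 12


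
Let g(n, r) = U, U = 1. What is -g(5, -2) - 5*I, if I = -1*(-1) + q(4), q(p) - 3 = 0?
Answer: -21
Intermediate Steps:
q(p) = 3 (q(p) = 3 + 0 = 3)
g(n, r) = 1
I = 4 (I = -1*(-1) + 3 = 1 + 3 = 4)
-g(5, -2) - 5*I = -1*1 - 5*4 = -1 - 20 = -21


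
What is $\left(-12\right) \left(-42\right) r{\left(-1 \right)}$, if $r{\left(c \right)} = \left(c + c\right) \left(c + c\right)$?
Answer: $2016$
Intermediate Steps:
$r{\left(c \right)} = 4 c^{2}$ ($r{\left(c \right)} = 2 c 2 c = 4 c^{2}$)
$\left(-12\right) \left(-42\right) r{\left(-1 \right)} = \left(-12\right) \left(-42\right) 4 \left(-1\right)^{2} = 504 \cdot 4 \cdot 1 = 504 \cdot 4 = 2016$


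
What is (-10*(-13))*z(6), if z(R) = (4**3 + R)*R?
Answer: 54600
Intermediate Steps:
z(R) = R*(64 + R) (z(R) = (64 + R)*R = R*(64 + R))
(-10*(-13))*z(6) = (-10*(-13))*(6*(64 + 6)) = 130*(6*70) = 130*420 = 54600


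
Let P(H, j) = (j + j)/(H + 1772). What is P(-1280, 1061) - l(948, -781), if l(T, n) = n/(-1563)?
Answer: 162913/42722 ≈ 3.8133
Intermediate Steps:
P(H, j) = 2*j/(1772 + H) (P(H, j) = (2*j)/(1772 + H) = 2*j/(1772 + H))
l(T, n) = -n/1563 (l(T, n) = n*(-1/1563) = -n/1563)
P(-1280, 1061) - l(948, -781) = 2*1061/(1772 - 1280) - (-1)*(-781)/1563 = 2*1061/492 - 1*781/1563 = 2*1061*(1/492) - 781/1563 = 1061/246 - 781/1563 = 162913/42722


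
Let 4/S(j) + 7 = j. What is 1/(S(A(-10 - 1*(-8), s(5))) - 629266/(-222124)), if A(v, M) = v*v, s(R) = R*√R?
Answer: 333186/499651 ≈ 0.66684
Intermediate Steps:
s(R) = R^(3/2)
A(v, M) = v²
S(j) = 4/(-7 + j)
1/(S(A(-10 - 1*(-8), s(5))) - 629266/(-222124)) = 1/(4/(-7 + (-10 - 1*(-8))²) - 629266/(-222124)) = 1/(4/(-7 + (-10 + 8)²) - 629266*(-1/222124)) = 1/(4/(-7 + (-2)²) + 314633/111062) = 1/(4/(-7 + 4) + 314633/111062) = 1/(4/(-3) + 314633/111062) = 1/(4*(-⅓) + 314633/111062) = 1/(-4/3 + 314633/111062) = 1/(499651/333186) = 333186/499651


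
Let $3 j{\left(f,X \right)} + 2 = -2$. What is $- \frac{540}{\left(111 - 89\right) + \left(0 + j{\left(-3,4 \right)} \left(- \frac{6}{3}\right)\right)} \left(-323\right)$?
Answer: $\frac{261630}{37} \approx 7071.1$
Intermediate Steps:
$j{\left(f,X \right)} = - \frac{4}{3}$ ($j{\left(f,X \right)} = - \frac{2}{3} + \frac{1}{3} \left(-2\right) = - \frac{2}{3} - \frac{2}{3} = - \frac{4}{3}$)
$- \frac{540}{\left(111 - 89\right) + \left(0 + j{\left(-3,4 \right)} \left(- \frac{6}{3}\right)\right)} \left(-323\right) = - \frac{540}{\left(111 - 89\right) + \left(0 - \frac{4 \left(- \frac{6}{3}\right)}{3}\right)} \left(-323\right) = - \frac{540}{22 + \left(0 - \frac{4 \left(\left(-6\right) \frac{1}{3}\right)}{3}\right)} \left(-323\right) = - \frac{540}{22 + \left(0 - - \frac{8}{3}\right)} \left(-323\right) = - \frac{540}{22 + \left(0 + \frac{8}{3}\right)} \left(-323\right) = - \frac{540}{22 + \frac{8}{3}} \left(-323\right) = - \frac{540}{\frac{74}{3}} \left(-323\right) = \left(-540\right) \frac{3}{74} \left(-323\right) = \left(- \frac{810}{37}\right) \left(-323\right) = \frac{261630}{37}$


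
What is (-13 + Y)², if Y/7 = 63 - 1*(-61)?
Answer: 731025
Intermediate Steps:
Y = 868 (Y = 7*(63 - 1*(-61)) = 7*(63 + 61) = 7*124 = 868)
(-13 + Y)² = (-13 + 868)² = 855² = 731025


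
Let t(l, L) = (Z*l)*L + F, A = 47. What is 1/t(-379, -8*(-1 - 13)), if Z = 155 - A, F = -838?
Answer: -1/4585222 ≈ -2.1809e-7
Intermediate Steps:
Z = 108 (Z = 155 - 1*47 = 155 - 47 = 108)
t(l, L) = -838 + 108*L*l (t(l, L) = (108*l)*L - 838 = 108*L*l - 838 = -838 + 108*L*l)
1/t(-379, -8*(-1 - 13)) = 1/(-838 + 108*(-8*(-1 - 13))*(-379)) = 1/(-838 + 108*(-8*(-14))*(-379)) = 1/(-838 + 108*112*(-379)) = 1/(-838 - 4584384) = 1/(-4585222) = -1/4585222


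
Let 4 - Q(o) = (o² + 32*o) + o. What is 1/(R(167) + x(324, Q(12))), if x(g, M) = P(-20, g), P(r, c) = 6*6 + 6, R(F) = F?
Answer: 1/209 ≈ 0.0047847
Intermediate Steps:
Q(o) = 4 - o² - 33*o (Q(o) = 4 - ((o² + 32*o) + o) = 4 - (o² + 33*o) = 4 + (-o² - 33*o) = 4 - o² - 33*o)
P(r, c) = 42 (P(r, c) = 36 + 6 = 42)
x(g, M) = 42
1/(R(167) + x(324, Q(12))) = 1/(167 + 42) = 1/209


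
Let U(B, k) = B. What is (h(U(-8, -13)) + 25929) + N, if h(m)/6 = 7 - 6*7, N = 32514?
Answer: 58233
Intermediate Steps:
h(m) = -210 (h(m) = 6*(7 - 6*7) = 6*(7 - 42) = 6*(-35) = -210)
(h(U(-8, -13)) + 25929) + N = (-210 + 25929) + 32514 = 25719 + 32514 = 58233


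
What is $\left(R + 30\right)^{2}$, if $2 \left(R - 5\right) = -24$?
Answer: $529$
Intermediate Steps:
$R = -7$ ($R = 5 + \frac{1}{2} \left(-24\right) = 5 - 12 = -7$)
$\left(R + 30\right)^{2} = \left(-7 + 30\right)^{2} = 23^{2} = 529$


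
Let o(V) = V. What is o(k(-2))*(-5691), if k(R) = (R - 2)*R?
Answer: -45528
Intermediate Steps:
k(R) = R*(-2 + R) (k(R) = (-2 + R)*R = R*(-2 + R))
o(k(-2))*(-5691) = -2*(-2 - 2)*(-5691) = -2*(-4)*(-5691) = 8*(-5691) = -45528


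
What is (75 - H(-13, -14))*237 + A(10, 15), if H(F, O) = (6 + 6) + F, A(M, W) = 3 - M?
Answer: 18005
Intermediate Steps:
H(F, O) = 12 + F
(75 - H(-13, -14))*237 + A(10, 15) = (75 - (12 - 13))*237 + (3 - 1*10) = (75 - 1*(-1))*237 + (3 - 10) = (75 + 1)*237 - 7 = 76*237 - 7 = 18012 - 7 = 18005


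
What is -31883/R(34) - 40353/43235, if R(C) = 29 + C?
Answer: -1381003744/2723805 ≈ -507.01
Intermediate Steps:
-31883/R(34) - 40353/43235 = -31883/(29 + 34) - 40353/43235 = -31883/63 - 40353*1/43235 = -31883*1/63 - 40353/43235 = -31883/63 - 40353/43235 = -1381003744/2723805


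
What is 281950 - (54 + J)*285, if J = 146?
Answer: 224950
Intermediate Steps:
281950 - (54 + J)*285 = 281950 - (54 + 146)*285 = 281950 - 200*285 = 281950 - 1*57000 = 281950 - 57000 = 224950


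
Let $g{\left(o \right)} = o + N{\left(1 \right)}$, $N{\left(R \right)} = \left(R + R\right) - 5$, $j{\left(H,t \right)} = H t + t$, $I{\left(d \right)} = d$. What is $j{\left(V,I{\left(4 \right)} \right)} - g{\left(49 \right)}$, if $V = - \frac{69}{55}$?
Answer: $- \frac{2586}{55} \approx -47.018$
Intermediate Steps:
$V = - \frac{69}{55}$ ($V = \left(-69\right) \frac{1}{55} = - \frac{69}{55} \approx -1.2545$)
$j{\left(H,t \right)} = t + H t$
$N{\left(R \right)} = -5 + 2 R$ ($N{\left(R \right)} = 2 R - 5 = -5 + 2 R$)
$g{\left(o \right)} = -3 + o$ ($g{\left(o \right)} = o + \left(-5 + 2 \cdot 1\right) = o + \left(-5 + 2\right) = o - 3 = -3 + o$)
$j{\left(V,I{\left(4 \right)} \right)} - g{\left(49 \right)} = 4 \left(1 - \frac{69}{55}\right) - \left(-3 + 49\right) = 4 \left(- \frac{14}{55}\right) - 46 = - \frac{56}{55} - 46 = - \frac{2586}{55}$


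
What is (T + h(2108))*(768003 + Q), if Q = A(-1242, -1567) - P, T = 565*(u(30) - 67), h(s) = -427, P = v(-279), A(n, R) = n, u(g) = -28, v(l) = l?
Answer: -41498398080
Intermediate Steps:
P = -279
T = -53675 (T = 565*(-28 - 67) = 565*(-95) = -53675)
Q = -963 (Q = -1242 - 1*(-279) = -1242 + 279 = -963)
(T + h(2108))*(768003 + Q) = (-53675 - 427)*(768003 - 963) = -54102*767040 = -41498398080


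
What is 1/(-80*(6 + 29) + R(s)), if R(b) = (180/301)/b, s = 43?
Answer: -12943/36240220 ≈ -0.00035714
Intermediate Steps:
R(b) = 180/(301*b) (R(b) = (180*(1/301))/b = 180/(301*b))
1/(-80*(6 + 29) + R(s)) = 1/(-80*(6 + 29) + (180/301)/43) = 1/(-80*35 + (180/301)*(1/43)) = 1/(-2800 + 180/12943) = 1/(-36240220/12943) = -12943/36240220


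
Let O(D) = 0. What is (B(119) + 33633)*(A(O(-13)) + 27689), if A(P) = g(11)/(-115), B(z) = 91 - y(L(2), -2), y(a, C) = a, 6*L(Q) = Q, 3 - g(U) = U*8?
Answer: 21477389248/23 ≈ 9.3380e+8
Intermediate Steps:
g(U) = 3 - 8*U (g(U) = 3 - U*8 = 3 - 8*U)
L(Q) = Q/6
B(z) = 272/3 (B(z) = 91 - 2/6 = 91 - 1*⅓ = 91 - ⅓ = 272/3)
A(P) = 17/23 (A(P) = (3 - 8*11)/(-115) = (3 - 88)*(-1/115) = -85*(-1/115) = 17/23)
(B(119) + 33633)*(A(O(-13)) + 27689) = (272/3 + 33633)*(17/23 + 27689) = (101171/3)*(636864/23) = 21477389248/23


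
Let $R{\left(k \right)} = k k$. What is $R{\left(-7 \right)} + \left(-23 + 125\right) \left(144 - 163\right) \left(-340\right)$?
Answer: $658969$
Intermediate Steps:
$R{\left(k \right)} = k^{2}$
$R{\left(-7 \right)} + \left(-23 + 125\right) \left(144 - 163\right) \left(-340\right) = \left(-7\right)^{2} + \left(-23 + 125\right) \left(144 - 163\right) \left(-340\right) = 49 + 102 \left(-19\right) \left(-340\right) = 49 - -658920 = 49 + 658920 = 658969$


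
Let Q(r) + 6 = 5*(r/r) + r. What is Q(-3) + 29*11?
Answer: 315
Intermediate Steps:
Q(r) = -1 + r (Q(r) = -6 + (5*(r/r) + r) = -6 + (5*1 + r) = -6 + (5 + r) = -1 + r)
Q(-3) + 29*11 = (-1 - 3) + 29*11 = -4 + 319 = 315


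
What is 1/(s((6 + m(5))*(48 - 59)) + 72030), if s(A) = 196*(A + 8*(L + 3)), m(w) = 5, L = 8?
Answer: 1/65562 ≈ 1.5253e-5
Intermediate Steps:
s(A) = 17248 + 196*A (s(A) = 196*(A + 8*(8 + 3)) = 196*(A + 8*11) = 196*(A + 88) = 196*(88 + A) = 17248 + 196*A)
1/(s((6 + m(5))*(48 - 59)) + 72030) = 1/((17248 + 196*((6 + 5)*(48 - 59))) + 72030) = 1/((17248 + 196*(11*(-11))) + 72030) = 1/((17248 + 196*(-121)) + 72030) = 1/((17248 - 23716) + 72030) = 1/(-6468 + 72030) = 1/65562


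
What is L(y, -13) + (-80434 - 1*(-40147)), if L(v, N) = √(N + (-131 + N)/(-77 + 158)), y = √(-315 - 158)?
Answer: -40287 + I*√133/3 ≈ -40287.0 + 3.8442*I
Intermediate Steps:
y = I*√473 (y = √(-473) = I*√473 ≈ 21.749*I)
L(v, N) = √(-131/81 + 82*N/81) (L(v, N) = √(N + (-131 + N)/81) = √(N + (-131 + N)*(1/81)) = √(N + (-131/81 + N/81)) = √(-131/81 + 82*N/81))
L(y, -13) + (-80434 - 1*(-40147)) = √(-131 + 82*(-13))/9 + (-80434 - 1*(-40147)) = √(-131 - 1066)/9 + (-80434 + 40147) = √(-1197)/9 - 40287 = (3*I*√133)/9 - 40287 = I*√133/3 - 40287 = -40287 + I*√133/3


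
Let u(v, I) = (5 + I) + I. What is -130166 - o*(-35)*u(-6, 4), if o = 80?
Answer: -93766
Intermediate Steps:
u(v, I) = 5 + 2*I
-130166 - o*(-35)*u(-6, 4) = -130166 - 80*(-35)*(5 + 2*4) = -130166 - (-2800)*(5 + 8) = -130166 - (-2800)*13 = -130166 - 1*(-36400) = -130166 + 36400 = -93766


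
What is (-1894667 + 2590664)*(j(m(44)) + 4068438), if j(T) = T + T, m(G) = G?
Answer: 2831681890422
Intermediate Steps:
j(T) = 2*T
(-1894667 + 2590664)*(j(m(44)) + 4068438) = (-1894667 + 2590664)*(2*44 + 4068438) = 695997*(88 + 4068438) = 695997*4068526 = 2831681890422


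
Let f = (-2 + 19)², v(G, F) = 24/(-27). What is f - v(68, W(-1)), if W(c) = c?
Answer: 2609/9 ≈ 289.89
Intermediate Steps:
v(G, F) = -8/9 (v(G, F) = 24*(-1/27) = -8/9)
f = 289 (f = 17² = 289)
f - v(68, W(-1)) = 289 - 1*(-8/9) = 289 + 8/9 = 2609/9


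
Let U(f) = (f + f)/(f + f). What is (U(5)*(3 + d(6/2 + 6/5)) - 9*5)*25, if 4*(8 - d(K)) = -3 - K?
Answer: -805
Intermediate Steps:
U(f) = 1 (U(f) = (2*f)/((2*f)) = (2*f)*(1/(2*f)) = 1)
d(K) = 35/4 + K/4 (d(K) = 8 - (-3 - K)/4 = 8 + (3/4 + K/4) = 35/4 + K/4)
(U(5)*(3 + d(6/2 + 6/5)) - 9*5)*25 = (1*(3 + (35/4 + (6/2 + 6/5)/4)) - 9*5)*25 = (1*(3 + (35/4 + (6*(1/2) + 6*(1/5))/4)) - 45)*25 = (1*(3 + (35/4 + (3 + 6/5)/4)) - 45)*25 = (1*(3 + (35/4 + (1/4)*(21/5))) - 45)*25 = (1*(3 + (35/4 + 21/20)) - 45)*25 = (1*(3 + 49/5) - 45)*25 = (1*(64/5) - 45)*25 = (64/5 - 45)*25 = -161/5*25 = -805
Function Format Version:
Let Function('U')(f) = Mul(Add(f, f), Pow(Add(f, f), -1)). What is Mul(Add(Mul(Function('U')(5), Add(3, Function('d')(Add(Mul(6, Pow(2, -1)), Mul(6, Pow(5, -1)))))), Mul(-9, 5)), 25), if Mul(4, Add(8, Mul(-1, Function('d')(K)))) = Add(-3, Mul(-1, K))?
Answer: -805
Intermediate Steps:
Function('U')(f) = 1 (Function('U')(f) = Mul(Mul(2, f), Pow(Mul(2, f), -1)) = Mul(Mul(2, f), Mul(Rational(1, 2), Pow(f, -1))) = 1)
Function('d')(K) = Add(Rational(35, 4), Mul(Rational(1, 4), K)) (Function('d')(K) = Add(8, Mul(Rational(-1, 4), Add(-3, Mul(-1, K)))) = Add(8, Add(Rational(3, 4), Mul(Rational(1, 4), K))) = Add(Rational(35, 4), Mul(Rational(1, 4), K)))
Mul(Add(Mul(Function('U')(5), Add(3, Function('d')(Add(Mul(6, Pow(2, -1)), Mul(6, Pow(5, -1)))))), Mul(-9, 5)), 25) = Mul(Add(Mul(1, Add(3, Add(Rational(35, 4), Mul(Rational(1, 4), Add(Mul(6, Pow(2, -1)), Mul(6, Pow(5, -1))))))), Mul(-9, 5)), 25) = Mul(Add(Mul(1, Add(3, Add(Rational(35, 4), Mul(Rational(1, 4), Add(Mul(6, Rational(1, 2)), Mul(6, Rational(1, 5))))))), -45), 25) = Mul(Add(Mul(1, Add(3, Add(Rational(35, 4), Mul(Rational(1, 4), Add(3, Rational(6, 5)))))), -45), 25) = Mul(Add(Mul(1, Add(3, Add(Rational(35, 4), Mul(Rational(1, 4), Rational(21, 5))))), -45), 25) = Mul(Add(Mul(1, Add(3, Add(Rational(35, 4), Rational(21, 20)))), -45), 25) = Mul(Add(Mul(1, Add(3, Rational(49, 5))), -45), 25) = Mul(Add(Mul(1, Rational(64, 5)), -45), 25) = Mul(Add(Rational(64, 5), -45), 25) = Mul(Rational(-161, 5), 25) = -805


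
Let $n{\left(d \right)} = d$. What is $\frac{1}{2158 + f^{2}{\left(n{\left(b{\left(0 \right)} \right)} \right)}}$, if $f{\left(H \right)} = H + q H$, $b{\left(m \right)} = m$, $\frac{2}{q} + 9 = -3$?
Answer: $\frac{1}{2158} \approx 0.00046339$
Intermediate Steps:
$q = - \frac{1}{6}$ ($q = \frac{2}{-9 - 3} = \frac{2}{-12} = 2 \left(- \frac{1}{12}\right) = - \frac{1}{6} \approx -0.16667$)
$f{\left(H \right)} = \frac{5 H}{6}$ ($f{\left(H \right)} = H - \frac{H}{6} = \frac{5 H}{6}$)
$\frac{1}{2158 + f^{2}{\left(n{\left(b{\left(0 \right)} \right)} \right)}} = \frac{1}{2158 + \left(\frac{5}{6} \cdot 0\right)^{2}} = \frac{1}{2158 + 0^{2}} = \frac{1}{2158 + 0} = \frac{1}{2158}$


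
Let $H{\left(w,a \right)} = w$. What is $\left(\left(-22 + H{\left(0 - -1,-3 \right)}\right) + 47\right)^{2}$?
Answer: $676$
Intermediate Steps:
$\left(\left(-22 + H{\left(0 - -1,-3 \right)}\right) + 47\right)^{2} = \left(\left(-22 + \left(0 - -1\right)\right) + 47\right)^{2} = \left(\left(-22 + \left(0 + 1\right)\right) + 47\right)^{2} = \left(\left(-22 + 1\right) + 47\right)^{2} = \left(-21 + 47\right)^{2} = 26^{2} = 676$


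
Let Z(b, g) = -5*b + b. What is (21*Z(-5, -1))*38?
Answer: 15960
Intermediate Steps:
Z(b, g) = -4*b
(21*Z(-5, -1))*38 = (21*(-4*(-5)))*38 = (21*20)*38 = 420*38 = 15960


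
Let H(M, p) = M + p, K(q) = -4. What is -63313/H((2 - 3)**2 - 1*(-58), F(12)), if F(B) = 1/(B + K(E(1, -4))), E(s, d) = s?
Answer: -506504/473 ≈ -1070.8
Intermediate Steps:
F(B) = 1/(-4 + B) (F(B) = 1/(B - 4) = 1/(-4 + B))
-63313/H((2 - 3)**2 - 1*(-58), F(12)) = -63313/(((2 - 3)**2 - 1*(-58)) + 1/(-4 + 12)) = -63313/(((-1)**2 + 58) + 1/8) = -63313/((1 + 58) + 1/8) = -63313/(59 + 1/8) = -63313/473/8 = -63313*8/473 = -506504/473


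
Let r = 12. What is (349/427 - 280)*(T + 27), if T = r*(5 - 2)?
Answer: -1072899/61 ≈ -17589.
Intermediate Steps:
T = 36 (T = 12*(5 - 2) = 12*3 = 36)
(349/427 - 280)*(T + 27) = (349/427 - 280)*(36 + 27) = (349*(1/427) - 280)*63 = (349/427 - 280)*63 = -119211/427*63 = -1072899/61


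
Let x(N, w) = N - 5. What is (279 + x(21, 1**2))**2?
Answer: 87025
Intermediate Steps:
x(N, w) = -5 + N
(279 + x(21, 1**2))**2 = (279 + (-5 + 21))**2 = (279 + 16)**2 = 295**2 = 87025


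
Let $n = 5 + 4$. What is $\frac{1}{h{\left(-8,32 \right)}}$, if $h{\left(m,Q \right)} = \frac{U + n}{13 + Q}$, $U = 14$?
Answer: $\frac{45}{23} \approx 1.9565$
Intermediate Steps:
$n = 9$
$h{\left(m,Q \right)} = \frac{23}{13 + Q}$ ($h{\left(m,Q \right)} = \frac{14 + 9}{13 + Q} = \frac{23}{13 + Q}$)
$\frac{1}{h{\left(-8,32 \right)}} = \frac{1}{23 \frac{1}{13 + 32}} = \frac{1}{23 \cdot \frac{1}{45}} = \frac{1}{\frac{23}{45}} = \frac{45}{23}$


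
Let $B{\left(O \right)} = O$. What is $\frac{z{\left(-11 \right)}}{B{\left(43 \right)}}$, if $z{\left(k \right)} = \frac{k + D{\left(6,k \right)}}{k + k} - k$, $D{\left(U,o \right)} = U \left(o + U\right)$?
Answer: $\frac{283}{946} \approx 0.29915$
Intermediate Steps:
$D{\left(U,o \right)} = U \left(U + o\right)$
$z{\left(k \right)} = - k + \frac{36 + 7 k}{2 k}$ ($z{\left(k \right)} = \frac{k + 6 \left(6 + k\right)}{k + k} - k = \frac{k + \left(36 + 6 k\right)}{2 k} - k = \left(36 + 7 k\right) \frac{1}{2 k} - k = \frac{36 + 7 k}{2 k} - k = - k + \frac{36 + 7 k}{2 k}$)
$\frac{z{\left(-11 \right)}}{B{\left(43 \right)}} = \frac{\frac{7}{2} - -11 + \frac{18}{-11}}{43} = \left(\frac{7}{2} + 11 + 18 \left(- \frac{1}{11}\right)\right) \frac{1}{43} = \left(\frac{7}{2} + 11 - \frac{18}{11}\right) \frac{1}{43} = \frac{283}{22} \cdot \frac{1}{43} = \frac{283}{946}$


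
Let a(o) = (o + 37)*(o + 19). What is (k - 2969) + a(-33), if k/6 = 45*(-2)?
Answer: -3565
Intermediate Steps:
a(o) = (19 + o)*(37 + o) (a(o) = (37 + o)*(19 + o) = (19 + o)*(37 + o))
k = -540 (k = 6*(45*(-2)) = 6*(-90) = -540)
(k - 2969) + a(-33) = (-540 - 2969) + (703 + (-33)² + 56*(-33)) = -3509 + (703 + 1089 - 1848) = -3509 - 56 = -3565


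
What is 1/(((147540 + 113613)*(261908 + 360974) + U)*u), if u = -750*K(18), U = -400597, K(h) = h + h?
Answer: -1/4392011763423000 ≈ -2.2769e-16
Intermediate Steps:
K(h) = 2*h
u = -27000 (u = -1500*18 = -750*36 = -27000)
1/(((147540 + 113613)*(261908 + 360974) + U)*u) = 1/((147540 + 113613)*(261908 + 360974) - 400597*(-27000)) = -1/27000/(261153*622882 - 400597) = -1/27000/(162667502946 - 400597) = -1/27000/162667102349 = (1/162667102349)*(-1/27000) = -1/4392011763423000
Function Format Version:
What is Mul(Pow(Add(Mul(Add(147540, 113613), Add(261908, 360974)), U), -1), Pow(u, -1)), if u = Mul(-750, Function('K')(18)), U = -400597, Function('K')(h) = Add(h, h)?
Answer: Rational(-1, 4392011763423000) ≈ -2.2769e-16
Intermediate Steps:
Function('K')(h) = Mul(2, h)
u = -27000 (u = Mul(-750, Mul(2, 18)) = Mul(-750, 36) = -27000)
Mul(Pow(Add(Mul(Add(147540, 113613), Add(261908, 360974)), U), -1), Pow(u, -1)) = Mul(Pow(Add(Mul(Add(147540, 113613), Add(261908, 360974)), -400597), -1), Pow(-27000, -1)) = Mul(Pow(Add(Mul(261153, 622882), -400597), -1), Rational(-1, 27000)) = Mul(Pow(Add(162667502946, -400597), -1), Rational(-1, 27000)) = Mul(Pow(162667102349, -1), Rational(-1, 27000)) = Mul(Rational(1, 162667102349), Rational(-1, 27000)) = Rational(-1, 4392011763423000)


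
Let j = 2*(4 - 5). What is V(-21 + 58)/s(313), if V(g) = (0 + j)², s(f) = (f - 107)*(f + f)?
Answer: 1/32239 ≈ 3.1018e-5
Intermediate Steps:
j = -2 (j = 2*(-1) = -2)
s(f) = 2*f*(-107 + f) (s(f) = (-107 + f)*(2*f) = 2*f*(-107 + f))
V(g) = 4 (V(g) = (0 - 2)² = (-2)² = 4)
V(-21 + 58)/s(313) = 4/((2*313*(-107 + 313))) = 4/((2*313*206)) = 4/128956 = 4*(1/128956) = 1/32239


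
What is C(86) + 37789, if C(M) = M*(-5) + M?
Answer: 37445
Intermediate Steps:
C(M) = -4*M (C(M) = -5*M + M = -4*M)
C(86) + 37789 = -4*86 + 37789 = -344 + 37789 = 37445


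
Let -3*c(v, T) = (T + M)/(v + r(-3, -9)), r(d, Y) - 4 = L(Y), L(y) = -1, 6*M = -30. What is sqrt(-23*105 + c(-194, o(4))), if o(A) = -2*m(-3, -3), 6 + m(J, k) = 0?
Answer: 2*I*sqrt(198227631)/573 ≈ 49.143*I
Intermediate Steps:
M = -5 (M = (1/6)*(-30) = -5)
m(J, k) = -6 (m(J, k) = -6 + 0 = -6)
r(d, Y) = 3 (r(d, Y) = 4 - 1 = 3)
o(A) = 12 (o(A) = -2*(-6) = 12)
c(v, T) = -(-5 + T)/(3*(3 + v)) (c(v, T) = -(T - 5)/(3*(v + 3)) = -(-5 + T)/(3*(3 + v)))
sqrt(-23*105 + c(-194, o(4))) = sqrt(-23*105 + (5 - 1*12)/(3*(3 - 194))) = sqrt(-2415 + (1/3)*(5 - 12)/(-191)) = sqrt(-2415 + (1/3)*(-1/191)*(-7)) = sqrt(-2415 + 7/573) = sqrt(-1383788/573) = 2*I*sqrt(198227631)/573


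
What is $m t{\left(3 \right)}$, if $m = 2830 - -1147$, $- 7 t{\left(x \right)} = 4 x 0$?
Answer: $0$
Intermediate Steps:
$t{\left(x \right)} = 0$ ($t{\left(x \right)} = - \frac{4 x 0}{7} = \left(- \frac{1}{7}\right) 0 = 0$)
$m = 3977$ ($m = 2830 + 1147 = 3977$)
$m t{\left(3 \right)} = 3977 \cdot 0 = 0$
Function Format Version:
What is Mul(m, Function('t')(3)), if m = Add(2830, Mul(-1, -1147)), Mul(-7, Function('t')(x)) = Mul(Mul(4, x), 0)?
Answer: 0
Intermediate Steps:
Function('t')(x) = 0 (Function('t')(x) = Mul(Rational(-1, 7), Mul(Mul(4, x), 0)) = Mul(Rational(-1, 7), 0) = 0)
m = 3977 (m = Add(2830, 1147) = 3977)
Mul(m, Function('t')(3)) = Mul(3977, 0) = 0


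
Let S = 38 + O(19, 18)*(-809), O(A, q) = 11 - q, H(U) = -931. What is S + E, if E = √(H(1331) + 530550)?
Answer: 5701 + √529619 ≈ 6428.8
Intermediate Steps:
E = √529619 (E = √(-931 + 530550) = √529619 ≈ 727.75)
S = 5701 (S = 38 + (11 - 1*18)*(-809) = 38 + (11 - 18)*(-809) = 38 - 7*(-809) = 38 + 5663 = 5701)
S + E = 5701 + √529619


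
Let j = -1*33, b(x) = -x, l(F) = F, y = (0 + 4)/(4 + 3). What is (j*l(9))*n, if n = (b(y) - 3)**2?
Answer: -185625/49 ≈ -3788.3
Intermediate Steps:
y = 4/7 ≈ 0.57143
j = -33
n = 625/49 (n = (-1*4/7 - 3)**2 = (-4/7 - 3)**2 = (-25/7)**2 = 625/49 ≈ 12.755)
(j*l(9))*n = -33*9*(625/49) = -297*625/49 = -185625/49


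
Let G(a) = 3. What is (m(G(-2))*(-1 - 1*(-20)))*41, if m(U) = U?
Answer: 2337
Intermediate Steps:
(m(G(-2))*(-1 - 1*(-20)))*41 = (3*(-1 - 1*(-20)))*41 = (3*(-1 + 20))*41 = (3*19)*41 = 57*41 = 2337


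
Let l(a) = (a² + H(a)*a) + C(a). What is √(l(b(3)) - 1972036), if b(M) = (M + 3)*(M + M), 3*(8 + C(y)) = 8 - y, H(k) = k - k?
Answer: 4*I*√1108551/3 ≈ 1403.8*I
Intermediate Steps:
H(k) = 0
C(y) = -16/3 - y/3 (C(y) = -8 + (8 - y)/3 = -8 + (8/3 - y/3) = -16/3 - y/3)
b(M) = 2*M*(3 + M) (b(M) = (3 + M)*(2*M) = 2*M*(3 + M))
l(a) = -16/3 + a² - a/3 (l(a) = (a² + 0*a) + (-16/3 - a/3) = (a² + 0) + (-16/3 - a/3) = a² + (-16/3 - a/3) = -16/3 + a² - a/3)
√(l(b(3)) - 1972036) = √((-16/3 + (2*3*(3 + 3))² - 2*3*(3 + 3)/3) - 1972036) = √((-16/3 + (2*3*6)² - 2*3*6/3) - 1972036) = √((-16/3 + 36² - ⅓*36) - 1972036) = √((-16/3 + 1296 - 12) - 1972036) = √(3836/3 - 1972036) = √(-5912272/3) = 4*I*√1108551/3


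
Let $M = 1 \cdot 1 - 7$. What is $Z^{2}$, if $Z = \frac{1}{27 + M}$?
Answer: $\frac{1}{441} \approx 0.0022676$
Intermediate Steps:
$M = -6$ ($M = 1 - 7 = -6$)
$Z = \frac{1}{21}$ ($Z = \frac{1}{27 - 6} = \frac{1}{21} \approx 0.047619$)
$Z^{2} = \left(\frac{1}{21}\right)^{2} = \frac{1}{441}$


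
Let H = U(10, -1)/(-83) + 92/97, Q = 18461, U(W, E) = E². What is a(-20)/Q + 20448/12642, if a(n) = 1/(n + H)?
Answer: 9656253657871/5970000645287 ≈ 1.6175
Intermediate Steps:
H = 7539/8051 (H = (-1)²/(-83) + 92/97 = 1*(-1/83) + 92*(1/97) = -1/83 + 92/97 = 7539/8051 ≈ 0.93641)
a(n) = 1/(7539/8051 + n) (a(n) = 1/(n + 7539/8051) = 1/(7539/8051 + n))
a(-20)/Q + 20448/12642 = (8051/(7539 + 8051*(-20)))/18461 + 20448/12642 = (8051/(7539 - 161020))*(1/18461) + 20448*(1/12642) = (8051/(-153481))*(1/18461) + 3408/2107 = (8051*(-1/153481))*(1/18461) + 3408/2107 = -8051/153481*1/18461 + 3408/2107 = -8051/2833412741 + 3408/2107 = 9656253657871/5970000645287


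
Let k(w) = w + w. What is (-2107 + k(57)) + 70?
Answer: -1923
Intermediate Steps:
k(w) = 2*w
(-2107 + k(57)) + 70 = (-2107 + 2*57) + 70 = (-2107 + 114) + 70 = -1993 + 70 = -1923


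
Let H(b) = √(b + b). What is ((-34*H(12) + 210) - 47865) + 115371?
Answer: 67716 - 68*√6 ≈ 67550.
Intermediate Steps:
H(b) = √2*√b (H(b) = √(2*b) = √2*√b)
((-34*H(12) + 210) - 47865) + 115371 = ((-34*√2*√12 + 210) - 47865) + 115371 = ((-34*√2*2*√3 + 210) - 47865) + 115371 = ((-68*√6 + 210) - 47865) + 115371 = ((210 - 68*√6) - 47865) + 115371 = (-47655 - 68*√6) + 115371 = 67716 - 68*√6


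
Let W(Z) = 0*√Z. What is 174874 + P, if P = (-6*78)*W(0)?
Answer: 174874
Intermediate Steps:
W(Z) = 0
P = 0 (P = -6*78*0 = -468*0 = 0)
174874 + P = 174874 + 0 = 174874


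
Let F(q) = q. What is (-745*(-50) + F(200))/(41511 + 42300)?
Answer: 5350/11973 ≈ 0.44684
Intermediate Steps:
(-745*(-50) + F(200))/(41511 + 42300) = (-745*(-50) + 200)/(41511 + 42300) = (37250 + 200)/83811 = 37450*(1/83811) = 5350/11973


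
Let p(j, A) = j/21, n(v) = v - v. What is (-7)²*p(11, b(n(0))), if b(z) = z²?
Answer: 77/3 ≈ 25.667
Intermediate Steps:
n(v) = 0
p(j, A) = j/21 (p(j, A) = j*(1/21) = j/21)
(-7)²*p(11, b(n(0))) = (-7)²*((1/21)*11) = 49*(11/21) = 77/3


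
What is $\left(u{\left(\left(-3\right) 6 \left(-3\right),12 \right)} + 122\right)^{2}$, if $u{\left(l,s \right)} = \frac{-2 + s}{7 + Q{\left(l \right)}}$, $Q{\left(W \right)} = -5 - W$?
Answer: $\frac{10029889}{676} \approx 14837.0$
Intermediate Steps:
$u{\left(l,s \right)} = \frac{-2 + s}{2 - l}$ ($u{\left(l,s \right)} = \frac{-2 + s}{7 - \left(5 + l\right)} = \frac{-2 + s}{2 - l}$)
$\left(u{\left(\left(-3\right) 6 \left(-3\right),12 \right)} + 122\right)^{2} = \left(\frac{2 - 12}{-2 + \left(-3\right) 6 \left(-3\right)} + 122\right)^{2} = \left(\frac{2 - 12}{-2 - -54} + 122\right)^{2} = \left(\frac{1}{-2 + 54} \left(-10\right) + 122\right)^{2} = \left(\frac{1}{52} \left(-10\right) + 122\right)^{2} = \left(- \frac{5}{26} + 122\right)^{2} = \left(\frac{3167}{26}\right)^{2} = \frac{10029889}{676}$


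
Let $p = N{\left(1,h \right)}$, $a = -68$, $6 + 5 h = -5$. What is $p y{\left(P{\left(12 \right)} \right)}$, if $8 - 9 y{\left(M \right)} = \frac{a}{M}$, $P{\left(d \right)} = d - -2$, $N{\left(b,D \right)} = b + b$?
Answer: $\frac{20}{7} \approx 2.8571$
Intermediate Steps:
$h = - \frac{11}{5}$ ($h = - \frac{6}{5} + \frac{1}{5} \left(-5\right) = - \frac{6}{5} - 1 = - \frac{11}{5} \approx -2.2$)
$N{\left(b,D \right)} = 2 b$
$P{\left(d \right)} = 2 + d$ ($P{\left(d \right)} = d + 2 = 2 + d$)
$y{\left(M \right)} = \frac{8}{9} + \frac{68}{9 M}$ ($y{\left(M \right)} = \frac{8}{9} - \frac{\left(-68\right) \frac{1}{M}}{9} = \frac{8}{9} + \frac{68}{9 M}$)
$p = 2$ ($p = 2 \cdot 1 = 2$)
$p y{\left(P{\left(12 \right)} \right)} = 2 \frac{4 \left(17 + 2 \left(2 + 12\right)\right)}{9 \left(2 + 12\right)} = 2 \frac{4 \left(17 + 2 \cdot 14\right)}{9 \cdot 14} = 2 \cdot \frac{4}{9} \cdot \frac{1}{14} \left(17 + 28\right) = 2 \cdot \frac{4}{9} \cdot \frac{1}{14} \cdot 45 = 2 \cdot \frac{10}{7} = \frac{20}{7}$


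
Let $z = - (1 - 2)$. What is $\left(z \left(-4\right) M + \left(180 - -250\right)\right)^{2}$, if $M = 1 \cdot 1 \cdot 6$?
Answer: $164836$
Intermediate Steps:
$z = 1$ ($z = \left(-1\right) \left(-1\right) = 1$)
$M = 6$ ($M = 1 \cdot 6 = 6$)
$\left(z \left(-4\right) M + \left(180 - -250\right)\right)^{2} = \left(1 \left(-4\right) 6 + \left(180 - -250\right)\right)^{2} = \left(\left(-4\right) 6 + \left(180 + 250\right)\right)^{2} = \left(-24 + 430\right)^{2} = 406^{2} = 164836$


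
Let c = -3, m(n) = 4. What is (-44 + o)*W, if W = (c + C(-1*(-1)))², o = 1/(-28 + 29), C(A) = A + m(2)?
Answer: -172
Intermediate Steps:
C(A) = 4 + A (C(A) = A + 4 = 4 + A)
o = 1 (o = 1/1 = 1)
W = 4 (W = (-3 + (4 - 1*(-1)))² = (-3 + (4 + 1))² = (-3 + 5)² = 2² = 4)
(-44 + o)*W = (-44 + 1)*4 = -43*4 = -172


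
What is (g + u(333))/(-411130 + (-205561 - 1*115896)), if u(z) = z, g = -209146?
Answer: 208813/732587 ≈ 0.28504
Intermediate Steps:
(g + u(333))/(-411130 + (-205561 - 1*115896)) = (-209146 + 333)/(-411130 + (-205561 - 1*115896)) = -208813/(-411130 + (-205561 - 115896)) = -208813/(-411130 - 321457) = -208813/(-732587) = -208813*(-1/732587) = 208813/732587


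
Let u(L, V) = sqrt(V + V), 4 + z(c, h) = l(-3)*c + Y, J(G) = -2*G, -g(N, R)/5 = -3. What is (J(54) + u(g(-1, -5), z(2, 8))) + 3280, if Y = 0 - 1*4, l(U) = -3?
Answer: 3172 + 2*I*sqrt(7) ≈ 3172.0 + 5.2915*I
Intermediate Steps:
g(N, R) = 15 (g(N, R) = -5*(-3) = 15)
Y = -4 (Y = 0 - 4 = -4)
z(c, h) = -8 - 3*c (z(c, h) = -4 + (-3*c - 4) = -4 + (-4 - 3*c) = -8 - 3*c)
u(L, V) = sqrt(2)*sqrt(V) (u(L, V) = sqrt(2*V) = sqrt(2)*sqrt(V))
(J(54) + u(g(-1, -5), z(2, 8))) + 3280 = (-2*54 + sqrt(2)*sqrt(-8 - 3*2)) + 3280 = (-108 + sqrt(2)*sqrt(-8 - 6)) + 3280 = (-108 + sqrt(2)*sqrt(-14)) + 3280 = (-108 + sqrt(2)*(I*sqrt(14))) + 3280 = (-108 + 2*I*sqrt(7)) + 3280 = 3172 + 2*I*sqrt(7)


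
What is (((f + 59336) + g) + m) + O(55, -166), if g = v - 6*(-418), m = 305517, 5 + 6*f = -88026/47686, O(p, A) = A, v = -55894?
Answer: 22266967615/71529 ≈ 3.1130e+5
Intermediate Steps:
f = -81614/71529 (f = -5/6 + (-88026/47686)/6 = -5/6 + (-88026*1/47686)/6 = -5/6 + (1/6)*(-44013/23843) = -5/6 - 14671/47686 = -81614/71529 ≈ -1.1410)
g = -53386 (g = -55894 - 6*(-418) = -55894 - 1*(-2508) = -55894 + 2508 = -53386)
(((f + 59336) + g) + m) + O(55, -166) = (((-81614/71529 + 59336) - 53386) + 305517) - 166 = ((4244163130/71529 - 53386) + 305517) - 166 = (425515936/71529 + 305517) - 166 = 22278841429/71529 - 166 = 22266967615/71529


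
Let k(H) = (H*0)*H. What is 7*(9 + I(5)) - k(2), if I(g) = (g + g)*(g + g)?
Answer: 763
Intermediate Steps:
I(g) = 4*g² (I(g) = (2*g)*(2*g) = 4*g²)
k(H) = 0 (k(H) = 0*H = 0)
7*(9 + I(5)) - k(2) = 7*(9 + 4*5²) - 1*0 = 7*(9 + 4*25) + 0 = 7*(9 + 100) + 0 = 7*109 + 0 = 763 + 0 = 763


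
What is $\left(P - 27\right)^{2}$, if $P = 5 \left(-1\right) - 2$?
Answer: $1156$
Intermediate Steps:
$P = -7$ ($P = -5 - 2 = -7$)
$\left(P - 27\right)^{2} = \left(-7 - 27\right)^{2} = \left(-34\right)^{2} = 1156$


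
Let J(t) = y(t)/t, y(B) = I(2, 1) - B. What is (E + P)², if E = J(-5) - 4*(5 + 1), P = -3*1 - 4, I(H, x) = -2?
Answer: 24964/25 ≈ 998.56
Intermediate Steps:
P = -7 (P = -3 - 4 = -7)
y(B) = -2 - B
J(t) = (-2 - t)/t
E = -123/5 (E = (-2 - 1*(-5))/(-5) - 4*(5 + 1) = -(-2 + 5)/5 - 4*6 = -⅕*3 - 24 = -⅗ - 24 = -123/5 ≈ -24.600)
(E + P)² = (-123/5 - 7)² = (-158/5)² = 24964/25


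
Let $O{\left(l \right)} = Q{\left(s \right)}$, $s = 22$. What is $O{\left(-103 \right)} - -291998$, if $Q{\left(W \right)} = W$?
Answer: $292020$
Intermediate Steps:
$O{\left(l \right)} = 22$
$O{\left(-103 \right)} - -291998 = 22 - -291998 = 22 + 291998 = 292020$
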